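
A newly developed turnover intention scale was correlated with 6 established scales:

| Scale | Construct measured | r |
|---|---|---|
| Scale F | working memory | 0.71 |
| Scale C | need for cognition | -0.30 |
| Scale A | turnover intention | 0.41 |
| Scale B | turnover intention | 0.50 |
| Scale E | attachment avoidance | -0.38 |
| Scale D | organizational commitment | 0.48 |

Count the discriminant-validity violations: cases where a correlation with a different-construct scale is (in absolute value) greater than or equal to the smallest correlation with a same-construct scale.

2

Convergent (same construct = turnover intention): Scale A, Scale B.
Smallest convergent = 0.41. Discriminant |r|: 0.71, 0.30, 0.38, 0.48; count ≥ 0.41 → 2.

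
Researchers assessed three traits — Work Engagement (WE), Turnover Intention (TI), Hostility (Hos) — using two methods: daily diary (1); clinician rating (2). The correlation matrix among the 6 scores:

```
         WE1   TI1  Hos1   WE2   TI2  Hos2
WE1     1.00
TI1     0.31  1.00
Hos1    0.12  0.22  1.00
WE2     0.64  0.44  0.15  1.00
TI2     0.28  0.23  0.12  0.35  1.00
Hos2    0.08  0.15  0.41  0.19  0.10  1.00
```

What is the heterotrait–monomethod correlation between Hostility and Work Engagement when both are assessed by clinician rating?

0.19

Different traits, same method: r(Hos2, WE2) = 0.19.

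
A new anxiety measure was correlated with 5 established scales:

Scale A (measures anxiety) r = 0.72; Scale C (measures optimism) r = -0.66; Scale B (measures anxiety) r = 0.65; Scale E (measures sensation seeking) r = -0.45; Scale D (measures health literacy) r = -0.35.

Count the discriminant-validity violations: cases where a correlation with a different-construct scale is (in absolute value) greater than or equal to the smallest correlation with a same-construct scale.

Convergent (same construct = anxiety): Scale A, Scale B.
Smallest convergent = 0.65. Discriminant |r|: 0.66, 0.45, 0.35; count ≥ 0.65 → 1.

1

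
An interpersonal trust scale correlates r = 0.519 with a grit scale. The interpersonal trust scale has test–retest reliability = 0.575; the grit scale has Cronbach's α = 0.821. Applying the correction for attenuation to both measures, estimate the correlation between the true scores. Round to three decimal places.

r_true = r_obs / √(r_xx · r_yy) = 0.519 / √(0.575 × 0.821) = 0.519 / √0.472075 = 0.519 / 0.6871 ≈ 0.755.

0.755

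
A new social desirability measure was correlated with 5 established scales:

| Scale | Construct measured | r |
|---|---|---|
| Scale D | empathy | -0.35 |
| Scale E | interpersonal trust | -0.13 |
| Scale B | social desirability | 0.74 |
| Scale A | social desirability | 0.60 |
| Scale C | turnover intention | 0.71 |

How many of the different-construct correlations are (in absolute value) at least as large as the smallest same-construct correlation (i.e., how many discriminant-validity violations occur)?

Convergent (same construct = social desirability): Scale B, Scale A.
Smallest convergent = 0.60. Discriminant |r|: 0.35, 0.13, 0.71; count ≥ 0.60 → 1.

1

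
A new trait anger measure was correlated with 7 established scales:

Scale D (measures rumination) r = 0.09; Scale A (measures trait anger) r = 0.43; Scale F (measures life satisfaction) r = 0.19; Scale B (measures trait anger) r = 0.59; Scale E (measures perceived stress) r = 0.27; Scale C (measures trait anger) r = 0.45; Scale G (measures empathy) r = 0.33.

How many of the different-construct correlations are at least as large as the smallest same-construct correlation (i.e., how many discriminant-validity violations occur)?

Convergent (same construct = trait anger): Scale A, Scale B, Scale C.
Smallest convergent = 0.43. Discriminant values: 0.09, 0.19, 0.27, 0.33; count ≥ 0.43 → 0.

0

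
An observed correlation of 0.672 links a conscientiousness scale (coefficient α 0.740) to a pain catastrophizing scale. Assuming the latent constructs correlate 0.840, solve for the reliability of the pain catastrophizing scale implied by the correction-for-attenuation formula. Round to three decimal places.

0.865

r_true = r_obs / √(r_xx · r_yy) ⇒ 0.840 = 0.672 / √(0.740 · r_yy).
√(0.740 · r_yy) = 0.672 / 0.840 = 0.8000; 0.740 · r_yy = 0.6400; r_yy = 0.6400 / 0.740 ≈ 0.865.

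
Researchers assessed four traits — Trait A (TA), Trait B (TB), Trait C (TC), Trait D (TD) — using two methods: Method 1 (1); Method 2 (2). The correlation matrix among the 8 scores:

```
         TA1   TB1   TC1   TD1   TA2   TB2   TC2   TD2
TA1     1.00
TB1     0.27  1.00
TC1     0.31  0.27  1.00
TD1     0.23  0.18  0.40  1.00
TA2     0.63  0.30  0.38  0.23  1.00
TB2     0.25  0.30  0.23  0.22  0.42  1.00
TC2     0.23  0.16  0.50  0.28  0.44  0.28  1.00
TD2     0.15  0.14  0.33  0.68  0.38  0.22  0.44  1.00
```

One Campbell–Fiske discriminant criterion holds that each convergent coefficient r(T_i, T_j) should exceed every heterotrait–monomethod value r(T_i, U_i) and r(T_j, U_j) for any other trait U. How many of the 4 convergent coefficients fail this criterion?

1

Convergent coefficients and their comparison sets:
TA (methods 1·2): 0.63 vs {0.27, 0.42, 0.31, 0.44, 0.23, 0.38} → pass.
TB (methods 1·2): 0.30 vs {0.27, 0.42, 0.27, 0.28, 0.18, 0.22} → fail.
TC (methods 1·2): 0.50 vs {0.31, 0.44, 0.27, 0.28, 0.40, 0.44} → pass.
TD (methods 1·2): 0.68 vs {0.23, 0.38, 0.18, 0.22, 0.40, 0.44} → pass.
1 of 4 fail.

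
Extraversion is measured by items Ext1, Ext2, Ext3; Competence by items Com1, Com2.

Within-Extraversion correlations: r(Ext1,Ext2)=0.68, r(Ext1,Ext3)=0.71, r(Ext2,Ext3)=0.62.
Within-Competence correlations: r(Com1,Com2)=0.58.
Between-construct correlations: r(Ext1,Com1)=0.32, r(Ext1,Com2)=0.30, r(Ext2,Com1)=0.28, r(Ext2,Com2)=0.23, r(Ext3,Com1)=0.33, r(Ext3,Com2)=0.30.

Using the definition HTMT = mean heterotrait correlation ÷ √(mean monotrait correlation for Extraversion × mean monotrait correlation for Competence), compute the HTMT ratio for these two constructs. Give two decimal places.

Mean between = 1.76/6 = 0.2933.
Mean within-Ext = 2.01/3 = 0.6700; mean within-Com = 0.58/1 = 0.5800.
Geometric mean = √(0.6700 × 0.5800) = 0.6234.
HTMT = 0.2933 / 0.6234 = 0.47.

0.47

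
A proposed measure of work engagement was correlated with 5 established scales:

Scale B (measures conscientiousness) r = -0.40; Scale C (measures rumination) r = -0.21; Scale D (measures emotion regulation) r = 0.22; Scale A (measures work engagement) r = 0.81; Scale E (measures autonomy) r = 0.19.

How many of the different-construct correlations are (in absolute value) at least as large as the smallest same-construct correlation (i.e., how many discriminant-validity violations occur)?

Convergent (same construct = work engagement): Scale A.
Smallest convergent = 0.81. Discriminant |r|: 0.40, 0.21, 0.22, 0.19; count ≥ 0.81 → 0.

0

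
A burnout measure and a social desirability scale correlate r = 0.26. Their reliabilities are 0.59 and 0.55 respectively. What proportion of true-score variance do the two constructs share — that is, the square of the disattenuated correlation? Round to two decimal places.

0.21

Disattenuated r = 0.26 / √(0.59 × 0.55) = 0.26 / 0.5696 = 0.4565.
Shared true-score variance = 0.4565² = 0.2084 ≈ 0.21.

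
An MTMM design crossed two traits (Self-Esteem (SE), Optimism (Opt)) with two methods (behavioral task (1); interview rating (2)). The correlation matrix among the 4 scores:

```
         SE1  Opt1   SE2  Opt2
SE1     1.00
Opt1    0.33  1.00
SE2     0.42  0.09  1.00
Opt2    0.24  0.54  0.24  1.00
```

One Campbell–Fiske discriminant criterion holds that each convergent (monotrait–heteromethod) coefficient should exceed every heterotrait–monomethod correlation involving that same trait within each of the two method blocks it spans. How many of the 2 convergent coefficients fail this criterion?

0

Checking each validity diagonal entry against its comparison values:
SE (methods 1·2): 0.42 vs {0.33, 0.24} → pass.
Opt (methods 1·2): 0.54 vs {0.33, 0.24} → pass.
0 of 2 fail.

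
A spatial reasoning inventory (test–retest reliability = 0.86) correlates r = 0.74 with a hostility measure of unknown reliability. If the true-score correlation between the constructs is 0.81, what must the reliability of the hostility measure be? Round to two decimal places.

r_true = r_obs / √(r_xx · r_yy) ⇒ 0.81 = 0.74 / √(0.86 · r_yy).
√(0.86 · r_yy) = 0.74 / 0.81 = 0.9136; 0.86 · r_yy = 0.8347; r_yy = 0.8347 / 0.86 ≈ 0.97.

0.97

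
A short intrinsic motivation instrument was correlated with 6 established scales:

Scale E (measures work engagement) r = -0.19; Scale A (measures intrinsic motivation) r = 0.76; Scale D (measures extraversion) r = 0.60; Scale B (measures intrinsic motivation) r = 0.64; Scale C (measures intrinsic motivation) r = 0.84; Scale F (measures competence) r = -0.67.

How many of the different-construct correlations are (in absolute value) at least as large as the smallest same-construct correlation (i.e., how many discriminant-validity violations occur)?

1

Convergent (same construct = intrinsic motivation): Scale A, Scale B, Scale C.
Smallest convergent = 0.64. Discriminant |r|: 0.19, 0.60, 0.67; count ≥ 0.64 → 1.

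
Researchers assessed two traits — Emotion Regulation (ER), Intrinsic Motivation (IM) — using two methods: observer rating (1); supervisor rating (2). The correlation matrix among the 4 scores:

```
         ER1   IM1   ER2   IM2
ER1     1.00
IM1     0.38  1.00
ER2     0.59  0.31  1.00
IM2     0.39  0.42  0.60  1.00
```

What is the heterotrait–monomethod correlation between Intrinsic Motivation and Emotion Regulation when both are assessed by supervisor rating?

0.60

Different traits, same method: r(IM2, ER2) = 0.60.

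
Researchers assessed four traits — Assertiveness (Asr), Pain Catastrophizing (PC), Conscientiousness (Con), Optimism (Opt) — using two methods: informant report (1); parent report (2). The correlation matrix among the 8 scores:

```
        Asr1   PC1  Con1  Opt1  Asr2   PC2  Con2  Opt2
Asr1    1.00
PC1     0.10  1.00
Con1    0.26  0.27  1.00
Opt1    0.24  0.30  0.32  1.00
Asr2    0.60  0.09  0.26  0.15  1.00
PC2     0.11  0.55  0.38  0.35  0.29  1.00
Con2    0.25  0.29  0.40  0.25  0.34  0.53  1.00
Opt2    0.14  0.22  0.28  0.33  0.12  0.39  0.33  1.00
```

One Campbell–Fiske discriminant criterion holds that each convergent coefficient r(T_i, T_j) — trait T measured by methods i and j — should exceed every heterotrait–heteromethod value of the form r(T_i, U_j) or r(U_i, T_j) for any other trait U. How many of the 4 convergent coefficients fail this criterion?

1

Checking each validity diagonal entry against its comparison values:
Asr (methods 1·2): 0.60 vs {0.11, 0.09, 0.25, 0.26, 0.14, 0.15} → pass.
PC (methods 1·2): 0.55 vs {0.09, 0.11, 0.29, 0.38, 0.22, 0.35} → pass.
Con (methods 1·2): 0.40 vs {0.26, 0.25, 0.38, 0.29, 0.28, 0.25} → pass.
Opt (methods 1·2): 0.33 vs {0.15, 0.14, 0.35, 0.22, 0.25, 0.28} → fail.
1 of 4 fail.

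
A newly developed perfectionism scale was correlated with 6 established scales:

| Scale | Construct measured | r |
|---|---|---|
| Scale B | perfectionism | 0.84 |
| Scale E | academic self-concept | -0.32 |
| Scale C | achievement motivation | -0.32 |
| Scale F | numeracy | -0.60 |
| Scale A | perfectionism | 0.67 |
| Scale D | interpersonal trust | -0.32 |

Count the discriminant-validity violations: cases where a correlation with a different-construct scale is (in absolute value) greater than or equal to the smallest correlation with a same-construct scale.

Convergent (same construct = perfectionism): Scale B, Scale A.
Smallest convergent = 0.67. Discriminant |r|: 0.32, 0.32, 0.60, 0.32; count ≥ 0.67 → 0.

0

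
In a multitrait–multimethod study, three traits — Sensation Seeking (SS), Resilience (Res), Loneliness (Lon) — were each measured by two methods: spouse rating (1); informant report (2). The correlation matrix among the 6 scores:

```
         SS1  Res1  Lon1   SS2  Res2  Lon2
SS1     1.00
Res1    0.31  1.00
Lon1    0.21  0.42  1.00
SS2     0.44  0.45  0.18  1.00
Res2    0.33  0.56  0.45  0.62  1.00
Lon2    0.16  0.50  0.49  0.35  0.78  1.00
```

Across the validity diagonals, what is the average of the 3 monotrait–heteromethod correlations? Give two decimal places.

Convergent values: 0.44, 0.56, 0.49; mean = 1.49/3 = 0.50.

0.50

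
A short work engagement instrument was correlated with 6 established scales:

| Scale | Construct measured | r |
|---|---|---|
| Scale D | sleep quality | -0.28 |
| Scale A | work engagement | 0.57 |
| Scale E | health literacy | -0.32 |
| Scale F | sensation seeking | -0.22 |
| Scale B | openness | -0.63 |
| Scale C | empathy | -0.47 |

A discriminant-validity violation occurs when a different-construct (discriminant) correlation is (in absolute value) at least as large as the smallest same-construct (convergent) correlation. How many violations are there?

1

Convergent (same construct = work engagement): Scale A.
Smallest convergent = 0.57. Discriminant |r|: 0.28, 0.32, 0.22, 0.63, 0.47; count ≥ 0.57 → 1.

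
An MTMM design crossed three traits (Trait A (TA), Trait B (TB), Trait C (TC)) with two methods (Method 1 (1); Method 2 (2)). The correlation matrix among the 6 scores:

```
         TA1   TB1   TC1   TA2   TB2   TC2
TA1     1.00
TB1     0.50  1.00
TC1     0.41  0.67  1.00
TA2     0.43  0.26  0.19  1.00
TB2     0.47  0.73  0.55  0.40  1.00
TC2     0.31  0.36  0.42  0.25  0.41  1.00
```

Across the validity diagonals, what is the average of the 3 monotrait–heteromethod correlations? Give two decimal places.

0.53

Convergent values: 0.43, 0.73, 0.42; mean = 1.58/3 = 0.53.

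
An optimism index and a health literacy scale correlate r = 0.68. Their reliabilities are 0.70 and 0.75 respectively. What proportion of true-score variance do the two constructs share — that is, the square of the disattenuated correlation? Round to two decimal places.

Disattenuated r = 0.68 / √(0.70 × 0.75) = 0.68 / 0.7246 = 0.9384.
Shared true-score variance = 0.9384² = 0.8806 ≈ 0.88.

0.88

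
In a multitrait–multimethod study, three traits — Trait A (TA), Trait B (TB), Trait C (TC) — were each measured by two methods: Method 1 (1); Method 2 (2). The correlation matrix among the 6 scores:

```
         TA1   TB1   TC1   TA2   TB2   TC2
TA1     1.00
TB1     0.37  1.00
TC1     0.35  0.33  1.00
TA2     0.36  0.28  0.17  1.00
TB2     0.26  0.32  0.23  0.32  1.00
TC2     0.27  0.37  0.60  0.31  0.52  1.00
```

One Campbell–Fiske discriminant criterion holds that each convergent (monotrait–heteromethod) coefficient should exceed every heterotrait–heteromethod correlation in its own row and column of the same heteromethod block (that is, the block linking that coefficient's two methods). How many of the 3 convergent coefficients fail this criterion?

1

Each convergent coefficient versus the relevant comparison correlations:
TA (methods 1·2): 0.36 vs {0.26, 0.28, 0.27, 0.17} → pass.
TB (methods 1·2): 0.32 vs {0.28, 0.26, 0.37, 0.23} → fail.
TC (methods 1·2): 0.60 vs {0.17, 0.27, 0.23, 0.37} → pass.
1 of 3 fail.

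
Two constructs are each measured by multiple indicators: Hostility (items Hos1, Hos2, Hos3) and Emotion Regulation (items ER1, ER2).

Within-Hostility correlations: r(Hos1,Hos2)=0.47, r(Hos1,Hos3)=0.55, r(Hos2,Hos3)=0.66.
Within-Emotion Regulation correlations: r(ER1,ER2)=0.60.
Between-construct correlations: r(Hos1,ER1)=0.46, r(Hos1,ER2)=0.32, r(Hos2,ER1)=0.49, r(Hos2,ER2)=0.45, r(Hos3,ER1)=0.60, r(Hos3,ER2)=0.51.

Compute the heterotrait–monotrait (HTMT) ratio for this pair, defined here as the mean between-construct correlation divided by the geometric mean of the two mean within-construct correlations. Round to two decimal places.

0.81

Between-construct mean = 2.83/6 = 0.4717.
Mean within-Hos = 1.68/3 = 0.5600; mean within-ER = 0.60/1 = 0.6000.
Geometric mean = √(0.5600 × 0.6000) = 0.5797.
HTMT = 0.4717 / 0.5797 = 0.81.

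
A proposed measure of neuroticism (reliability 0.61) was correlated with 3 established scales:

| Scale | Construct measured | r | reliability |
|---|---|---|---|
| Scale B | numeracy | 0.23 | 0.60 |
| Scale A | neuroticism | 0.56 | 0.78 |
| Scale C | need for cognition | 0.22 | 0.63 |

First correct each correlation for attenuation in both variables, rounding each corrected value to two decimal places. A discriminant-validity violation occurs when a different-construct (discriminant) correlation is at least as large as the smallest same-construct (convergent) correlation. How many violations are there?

Disattenuated r (r / √(r_scale · r_new)):
  Scale B (disc): 0.23 / √(0.60·0.61) = 0.38
  Scale A (conv): 0.56 / √(0.78·0.61) = 0.81
  Scale C (disc): 0.22 / √(0.63·0.61) = 0.35
Smallest convergent = 0.81. Discriminant values: 0.38, 0.35; count ≥ 0.81 → 0.

0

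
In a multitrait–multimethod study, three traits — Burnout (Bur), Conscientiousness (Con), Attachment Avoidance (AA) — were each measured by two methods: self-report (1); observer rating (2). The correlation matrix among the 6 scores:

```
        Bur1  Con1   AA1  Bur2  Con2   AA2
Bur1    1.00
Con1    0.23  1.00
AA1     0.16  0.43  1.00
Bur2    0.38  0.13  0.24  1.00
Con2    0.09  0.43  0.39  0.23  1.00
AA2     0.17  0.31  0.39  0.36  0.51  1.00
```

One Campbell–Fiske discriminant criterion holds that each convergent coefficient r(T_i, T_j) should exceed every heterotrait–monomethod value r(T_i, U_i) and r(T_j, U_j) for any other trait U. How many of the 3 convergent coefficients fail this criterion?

Checking each validity diagonal entry against its comparison values:
Bur (methods 1·2): 0.38 vs {0.23, 0.23, 0.16, 0.36} → pass.
Con (methods 1·2): 0.43 vs {0.23, 0.23, 0.43, 0.51} → fail.
AA (methods 1·2): 0.39 vs {0.16, 0.36, 0.43, 0.51} → fail.
2 of 3 fail.

2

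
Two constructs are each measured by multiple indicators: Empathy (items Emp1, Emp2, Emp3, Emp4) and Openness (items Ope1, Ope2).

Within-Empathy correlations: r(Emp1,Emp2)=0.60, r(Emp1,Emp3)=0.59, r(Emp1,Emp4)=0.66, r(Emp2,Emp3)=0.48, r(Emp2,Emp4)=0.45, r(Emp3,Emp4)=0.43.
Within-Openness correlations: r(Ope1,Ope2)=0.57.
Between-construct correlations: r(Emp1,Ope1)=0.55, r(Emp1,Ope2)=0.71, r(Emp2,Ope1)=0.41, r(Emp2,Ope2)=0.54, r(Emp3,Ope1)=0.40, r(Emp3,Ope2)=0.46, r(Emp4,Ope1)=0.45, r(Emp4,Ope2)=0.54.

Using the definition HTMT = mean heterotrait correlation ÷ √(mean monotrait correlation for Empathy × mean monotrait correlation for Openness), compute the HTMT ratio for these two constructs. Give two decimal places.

Between-construct mean = 4.06/8 = 0.5075.
Mean within-Emp = 3.21/6 = 0.5350; mean within-Ope = 0.57/1 = 0.5700.
Geometric mean = √(0.5350 × 0.5700) = 0.5522.
HTMT = 0.5075 / 0.5522 = 0.92.

0.92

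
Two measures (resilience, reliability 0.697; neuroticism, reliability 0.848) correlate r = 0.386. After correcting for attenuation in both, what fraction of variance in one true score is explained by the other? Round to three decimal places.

0.252

Disattenuated r = 0.386 / √(0.697 × 0.848) = 0.386 / 0.7688 = 0.5021.
Shared true-score variance = 0.5021² = 0.2521 ≈ 0.252.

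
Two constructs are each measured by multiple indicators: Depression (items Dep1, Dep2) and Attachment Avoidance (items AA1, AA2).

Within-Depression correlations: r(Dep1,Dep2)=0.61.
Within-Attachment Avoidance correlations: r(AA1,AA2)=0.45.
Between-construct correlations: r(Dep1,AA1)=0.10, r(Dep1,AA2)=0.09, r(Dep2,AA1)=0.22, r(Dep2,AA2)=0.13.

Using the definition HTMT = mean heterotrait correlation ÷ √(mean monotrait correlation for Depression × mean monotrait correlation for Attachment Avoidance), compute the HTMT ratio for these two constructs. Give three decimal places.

0.258

Mean between = 0.54/4 = 0.1350.
Mean within-Dep = 0.61/1 = 0.6100; mean within-AA = 0.45/1 = 0.4500.
Geometric mean = √(0.6100 × 0.4500) = 0.5239.
HTMT = 0.1350 / 0.5239 = 0.258.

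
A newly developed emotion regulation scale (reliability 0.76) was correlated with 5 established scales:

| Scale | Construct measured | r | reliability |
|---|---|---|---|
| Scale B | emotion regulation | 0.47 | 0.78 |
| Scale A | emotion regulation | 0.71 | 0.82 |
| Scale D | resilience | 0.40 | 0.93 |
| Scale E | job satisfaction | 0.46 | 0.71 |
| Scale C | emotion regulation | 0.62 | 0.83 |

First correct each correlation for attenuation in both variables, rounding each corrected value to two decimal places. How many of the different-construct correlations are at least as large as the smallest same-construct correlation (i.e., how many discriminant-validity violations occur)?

1

Disattenuated r (r / √(r_scale · r_new)):
  Scale B (conv): 0.47 / √(0.78·0.76) = 0.61
  Scale A (conv): 0.71 / √(0.82·0.76) = 0.90
  Scale D (disc): 0.40 / √(0.93·0.76) = 0.48
  Scale E (disc): 0.46 / √(0.71·0.76) = 0.63
  Scale C (conv): 0.62 / √(0.83·0.76) = 0.78
Smallest convergent = 0.61. Discriminant values: 0.48, 0.63; count ≥ 0.61 → 1.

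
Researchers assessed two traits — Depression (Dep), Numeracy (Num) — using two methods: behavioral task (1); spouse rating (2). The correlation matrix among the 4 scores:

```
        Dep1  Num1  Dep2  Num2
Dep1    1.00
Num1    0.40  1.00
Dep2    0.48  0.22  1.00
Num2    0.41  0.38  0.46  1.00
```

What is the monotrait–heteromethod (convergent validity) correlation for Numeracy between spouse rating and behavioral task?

0.38

Same trait (Num), different methods: r(Num2, Num1) = 0.38.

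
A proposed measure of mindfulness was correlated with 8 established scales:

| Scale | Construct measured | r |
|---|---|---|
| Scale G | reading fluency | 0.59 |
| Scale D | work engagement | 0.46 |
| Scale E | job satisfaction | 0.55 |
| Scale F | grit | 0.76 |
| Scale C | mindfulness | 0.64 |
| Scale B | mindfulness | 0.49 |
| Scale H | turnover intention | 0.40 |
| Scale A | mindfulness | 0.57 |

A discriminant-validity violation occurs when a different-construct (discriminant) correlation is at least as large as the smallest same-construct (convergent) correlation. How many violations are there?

Convergent (same construct = mindfulness): Scale C, Scale B, Scale A.
Smallest convergent = 0.49. Discriminant values: 0.59, 0.46, 0.55, 0.76, 0.40; count ≥ 0.49 → 3.

3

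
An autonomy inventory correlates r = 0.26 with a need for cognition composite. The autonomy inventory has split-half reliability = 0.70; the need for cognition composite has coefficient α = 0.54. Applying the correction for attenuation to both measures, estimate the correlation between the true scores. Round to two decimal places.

0.42

r_true = r_obs / √(r_xx · r_yy) = 0.26 / √(0.70 × 0.54) = 0.26 / √0.3780 = 0.26 / 0.6148 ≈ 0.42.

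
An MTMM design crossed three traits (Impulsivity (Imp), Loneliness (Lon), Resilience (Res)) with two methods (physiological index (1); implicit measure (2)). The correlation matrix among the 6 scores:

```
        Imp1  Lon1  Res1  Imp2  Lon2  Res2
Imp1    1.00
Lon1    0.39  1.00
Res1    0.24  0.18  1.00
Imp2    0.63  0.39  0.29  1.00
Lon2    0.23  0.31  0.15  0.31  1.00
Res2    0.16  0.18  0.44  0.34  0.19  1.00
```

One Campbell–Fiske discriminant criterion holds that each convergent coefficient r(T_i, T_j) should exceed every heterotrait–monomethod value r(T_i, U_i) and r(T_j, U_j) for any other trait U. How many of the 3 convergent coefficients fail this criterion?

Convergent coefficients and their comparison sets:
Imp (methods 1·2): 0.63 vs {0.39, 0.31, 0.24, 0.34} → pass.
Lon (methods 1·2): 0.31 vs {0.39, 0.31, 0.18, 0.19} → fail.
Res (methods 1·2): 0.44 vs {0.24, 0.34, 0.18, 0.19} → pass.
1 of 3 fail.

1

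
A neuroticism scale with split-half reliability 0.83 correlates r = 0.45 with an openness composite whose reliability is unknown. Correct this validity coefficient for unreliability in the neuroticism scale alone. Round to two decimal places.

Single correction: r_c = r_obs / √r_xx = 0.45 / √0.83 = 0.45 / 0.9110 ≈ 0.49.

0.49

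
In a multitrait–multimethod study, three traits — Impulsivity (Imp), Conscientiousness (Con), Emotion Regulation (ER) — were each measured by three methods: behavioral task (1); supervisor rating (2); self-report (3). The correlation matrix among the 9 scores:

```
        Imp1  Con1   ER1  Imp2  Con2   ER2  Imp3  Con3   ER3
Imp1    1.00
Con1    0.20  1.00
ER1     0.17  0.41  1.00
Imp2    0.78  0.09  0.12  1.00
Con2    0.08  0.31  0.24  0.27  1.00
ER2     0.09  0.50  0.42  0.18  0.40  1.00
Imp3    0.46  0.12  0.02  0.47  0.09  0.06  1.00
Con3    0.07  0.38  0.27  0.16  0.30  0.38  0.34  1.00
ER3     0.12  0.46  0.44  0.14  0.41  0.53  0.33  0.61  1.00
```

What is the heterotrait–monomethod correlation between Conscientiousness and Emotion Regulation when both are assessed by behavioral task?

0.41

Different traits, same method: r(Con1, ER1) = 0.41.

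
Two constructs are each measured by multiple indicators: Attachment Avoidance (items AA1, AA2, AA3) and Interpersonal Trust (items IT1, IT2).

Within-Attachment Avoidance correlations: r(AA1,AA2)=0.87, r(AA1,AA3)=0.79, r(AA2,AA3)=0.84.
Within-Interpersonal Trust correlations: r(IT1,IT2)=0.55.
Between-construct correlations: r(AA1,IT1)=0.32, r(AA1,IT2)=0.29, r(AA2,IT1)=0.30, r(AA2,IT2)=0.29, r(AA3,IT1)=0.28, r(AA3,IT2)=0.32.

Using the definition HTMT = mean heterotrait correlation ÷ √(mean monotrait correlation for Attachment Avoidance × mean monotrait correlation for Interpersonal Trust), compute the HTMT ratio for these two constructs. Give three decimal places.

0.443

Mean between = 1.80/6 = 0.3000.
Mean within-AA = 2.50/3 = 0.8333; mean within-IT = 0.55/1 = 0.5500.
Geometric mean = √(0.8333 × 0.5500) = 0.6770.
HTMT = 0.3000 / 0.6770 = 0.443.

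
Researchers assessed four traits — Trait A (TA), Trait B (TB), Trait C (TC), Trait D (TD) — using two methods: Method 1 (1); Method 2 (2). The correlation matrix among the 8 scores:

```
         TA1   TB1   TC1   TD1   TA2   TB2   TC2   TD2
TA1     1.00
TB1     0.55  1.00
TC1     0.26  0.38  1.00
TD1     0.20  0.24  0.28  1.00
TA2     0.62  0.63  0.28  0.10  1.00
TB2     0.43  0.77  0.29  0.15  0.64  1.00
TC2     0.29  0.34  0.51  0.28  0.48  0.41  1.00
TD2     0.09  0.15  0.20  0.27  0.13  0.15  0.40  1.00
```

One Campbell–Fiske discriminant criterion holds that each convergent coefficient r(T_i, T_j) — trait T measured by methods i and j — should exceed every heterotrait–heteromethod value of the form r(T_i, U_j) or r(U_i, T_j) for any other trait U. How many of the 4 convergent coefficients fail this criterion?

Convergent coefficients and their comparison sets:
TA (methods 1·2): 0.62 vs {0.43, 0.63, 0.29, 0.28, 0.09, 0.10} → fail.
TB (methods 1·2): 0.77 vs {0.63, 0.43, 0.34, 0.29, 0.15, 0.15} → pass.
TC (methods 1·2): 0.51 vs {0.28, 0.29, 0.29, 0.34, 0.20, 0.28} → pass.
TD (methods 1·2): 0.27 vs {0.10, 0.09, 0.15, 0.15, 0.28, 0.20} → fail.
2 of 4 fail.

2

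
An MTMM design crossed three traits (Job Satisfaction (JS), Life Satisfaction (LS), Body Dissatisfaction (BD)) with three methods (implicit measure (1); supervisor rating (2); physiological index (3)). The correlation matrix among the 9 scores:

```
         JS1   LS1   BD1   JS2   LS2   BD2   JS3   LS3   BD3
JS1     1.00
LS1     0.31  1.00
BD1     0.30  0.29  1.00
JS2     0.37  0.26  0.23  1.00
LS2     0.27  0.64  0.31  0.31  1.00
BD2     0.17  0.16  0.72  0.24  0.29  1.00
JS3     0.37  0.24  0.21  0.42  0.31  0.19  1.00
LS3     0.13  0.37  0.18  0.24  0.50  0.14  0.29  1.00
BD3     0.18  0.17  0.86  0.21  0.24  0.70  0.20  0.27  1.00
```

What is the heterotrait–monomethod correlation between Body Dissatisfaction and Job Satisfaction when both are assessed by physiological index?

Different traits, same method: r(BD3, JS3) = 0.20.

0.20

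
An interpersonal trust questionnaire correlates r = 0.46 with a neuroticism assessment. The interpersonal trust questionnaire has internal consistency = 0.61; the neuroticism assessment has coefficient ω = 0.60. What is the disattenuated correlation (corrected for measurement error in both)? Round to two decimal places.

r_true = r_obs / √(r_xx · r_yy) = 0.46 / √(0.61 × 0.60) = 0.46 / √0.3660 = 0.46 / 0.6050 ≈ 0.76.

0.76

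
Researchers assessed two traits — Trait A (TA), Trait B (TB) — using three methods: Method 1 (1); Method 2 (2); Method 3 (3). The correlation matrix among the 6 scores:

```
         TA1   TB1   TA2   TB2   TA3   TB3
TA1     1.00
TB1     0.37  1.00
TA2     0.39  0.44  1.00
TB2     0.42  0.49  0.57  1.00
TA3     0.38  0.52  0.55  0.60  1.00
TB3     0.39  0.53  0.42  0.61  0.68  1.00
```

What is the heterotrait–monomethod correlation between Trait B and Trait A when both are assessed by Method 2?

Different traits, same method: r(TB2, TA2) = 0.57.

0.57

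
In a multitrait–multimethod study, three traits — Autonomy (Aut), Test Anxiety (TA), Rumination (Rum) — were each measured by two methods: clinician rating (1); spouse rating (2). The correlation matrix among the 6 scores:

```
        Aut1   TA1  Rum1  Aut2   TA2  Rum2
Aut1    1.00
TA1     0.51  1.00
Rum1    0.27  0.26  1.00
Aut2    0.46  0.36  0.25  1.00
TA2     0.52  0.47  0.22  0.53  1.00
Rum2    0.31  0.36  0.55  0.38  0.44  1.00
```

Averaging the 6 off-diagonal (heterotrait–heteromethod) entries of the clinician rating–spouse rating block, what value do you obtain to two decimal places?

0.34

HTHM values (method 1 × method 2): 0.52, 0.31, 0.36, 0.36, 0.25, 0.22; mean = 2.02/6 = 0.34.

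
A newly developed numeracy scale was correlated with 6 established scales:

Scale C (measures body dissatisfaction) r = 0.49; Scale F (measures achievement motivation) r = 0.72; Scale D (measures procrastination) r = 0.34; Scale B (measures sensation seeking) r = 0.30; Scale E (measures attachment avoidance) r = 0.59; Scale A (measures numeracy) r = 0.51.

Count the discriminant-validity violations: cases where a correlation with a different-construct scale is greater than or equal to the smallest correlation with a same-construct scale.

Convergent (same construct = numeracy): Scale A.
Smallest convergent = 0.51. Discriminant values: 0.49, 0.72, 0.34, 0.30, 0.59; count ≥ 0.51 → 2.

2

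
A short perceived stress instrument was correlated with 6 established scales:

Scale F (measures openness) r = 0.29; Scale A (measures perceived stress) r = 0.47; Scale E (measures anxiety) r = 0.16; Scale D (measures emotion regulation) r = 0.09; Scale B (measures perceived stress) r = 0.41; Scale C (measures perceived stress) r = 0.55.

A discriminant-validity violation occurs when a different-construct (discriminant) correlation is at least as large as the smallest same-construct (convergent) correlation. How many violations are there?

Convergent (same construct = perceived stress): Scale A, Scale B, Scale C.
Smallest convergent = 0.41. Discriminant values: 0.29, 0.16, 0.09; count ≥ 0.41 → 0.

0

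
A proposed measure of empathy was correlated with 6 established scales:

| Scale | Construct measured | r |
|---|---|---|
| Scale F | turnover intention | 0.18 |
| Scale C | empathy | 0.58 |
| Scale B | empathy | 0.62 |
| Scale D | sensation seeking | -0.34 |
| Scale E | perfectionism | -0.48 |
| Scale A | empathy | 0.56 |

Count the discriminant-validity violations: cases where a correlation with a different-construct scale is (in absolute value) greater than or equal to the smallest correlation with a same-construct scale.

0

Convergent (same construct = empathy): Scale C, Scale B, Scale A.
Smallest convergent = 0.56. Discriminant |r|: 0.18, 0.34, 0.48; count ≥ 0.56 → 0.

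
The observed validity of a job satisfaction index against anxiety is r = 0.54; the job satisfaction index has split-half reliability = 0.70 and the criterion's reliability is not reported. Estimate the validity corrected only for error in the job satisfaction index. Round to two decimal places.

0.65

Single correction: r_c = r_obs / √r_xx = 0.54 / √0.70 = 0.54 / 0.8367 ≈ 0.65.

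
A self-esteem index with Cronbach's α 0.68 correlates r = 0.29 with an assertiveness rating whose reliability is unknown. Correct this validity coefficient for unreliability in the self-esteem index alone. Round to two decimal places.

Single correction: r_c = r_obs / √r_xx = 0.29 / √0.68 = 0.29 / 0.8246 ≈ 0.35.

0.35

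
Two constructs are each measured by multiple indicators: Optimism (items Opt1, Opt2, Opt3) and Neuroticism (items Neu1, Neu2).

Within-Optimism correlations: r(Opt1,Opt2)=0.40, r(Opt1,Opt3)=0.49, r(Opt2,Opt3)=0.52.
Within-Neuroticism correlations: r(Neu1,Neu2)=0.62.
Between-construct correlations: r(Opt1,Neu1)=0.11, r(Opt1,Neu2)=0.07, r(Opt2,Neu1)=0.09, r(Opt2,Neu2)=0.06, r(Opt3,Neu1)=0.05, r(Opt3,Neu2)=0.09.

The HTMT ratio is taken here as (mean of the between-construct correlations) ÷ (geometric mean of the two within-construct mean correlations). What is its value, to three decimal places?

0.145

Mean heterotrait r = 0.47/6 = 0.0783.
Mean within-Opt = 1.41/3 = 0.4700; mean within-Neu = 0.62/1 = 0.6200.
Geometric mean = √(0.4700 × 0.6200) = 0.5398.
HTMT = 0.0783 / 0.5398 = 0.145.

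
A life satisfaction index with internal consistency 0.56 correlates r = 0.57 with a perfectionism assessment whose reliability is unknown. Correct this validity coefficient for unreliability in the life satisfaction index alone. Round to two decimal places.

0.76

Single correction: r_c = r_obs / √r_xx = 0.57 / √0.56 = 0.57 / 0.7483 ≈ 0.76.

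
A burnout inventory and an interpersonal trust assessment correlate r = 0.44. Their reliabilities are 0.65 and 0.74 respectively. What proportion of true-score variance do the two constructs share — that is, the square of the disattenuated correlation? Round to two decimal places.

Disattenuated r = 0.44 / √(0.65 × 0.74) = 0.44 / 0.6935 = 0.6345.
Shared true-score variance = 0.6345² = 0.4026 ≈ 0.40.

0.40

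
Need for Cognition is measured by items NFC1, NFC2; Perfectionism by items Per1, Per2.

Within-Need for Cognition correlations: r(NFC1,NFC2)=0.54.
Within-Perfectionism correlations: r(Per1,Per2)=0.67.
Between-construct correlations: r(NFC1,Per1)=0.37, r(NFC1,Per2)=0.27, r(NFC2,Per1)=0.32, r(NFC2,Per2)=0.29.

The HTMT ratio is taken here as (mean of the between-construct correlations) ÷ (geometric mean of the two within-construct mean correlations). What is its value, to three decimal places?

Mean between = 1.25/4 = 0.3125.
Mean within-NFC = 0.54/1 = 0.5400; mean within-Per = 0.67/1 = 0.6700.
Geometric mean = √(0.5400 × 0.6700) = 0.6015.
HTMT = 0.3125 / 0.6015 = 0.520.

0.520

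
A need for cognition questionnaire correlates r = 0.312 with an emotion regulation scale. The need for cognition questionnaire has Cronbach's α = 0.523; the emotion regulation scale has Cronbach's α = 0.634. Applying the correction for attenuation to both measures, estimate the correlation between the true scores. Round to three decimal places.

r_true = r_obs / √(r_xx · r_yy) = 0.312 / √(0.523 × 0.634) = 0.312 / √0.331582 = 0.312 / 0.5758 ≈ 0.542.

0.542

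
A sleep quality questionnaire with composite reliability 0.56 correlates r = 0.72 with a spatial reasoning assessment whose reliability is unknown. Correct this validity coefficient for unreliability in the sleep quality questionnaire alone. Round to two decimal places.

0.96

Single correction: r_c = r_obs / √r_xx = 0.72 / √0.56 = 0.72 / 0.7483 ≈ 0.96.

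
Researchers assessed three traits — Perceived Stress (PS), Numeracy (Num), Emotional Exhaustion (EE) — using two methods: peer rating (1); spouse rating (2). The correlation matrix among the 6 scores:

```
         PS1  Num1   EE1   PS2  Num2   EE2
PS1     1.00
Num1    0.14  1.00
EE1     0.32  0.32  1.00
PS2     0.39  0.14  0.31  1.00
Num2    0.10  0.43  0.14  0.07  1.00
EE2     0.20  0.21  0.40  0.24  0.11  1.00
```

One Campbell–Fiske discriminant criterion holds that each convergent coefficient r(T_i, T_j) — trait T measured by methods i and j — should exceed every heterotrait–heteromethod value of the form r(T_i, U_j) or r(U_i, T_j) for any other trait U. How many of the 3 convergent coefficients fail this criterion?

0

Each convergent coefficient versus the relevant comparison correlations:
PS (methods 1·2): 0.39 vs {0.10, 0.14, 0.20, 0.31} → pass.
Num (methods 1·2): 0.43 vs {0.14, 0.10, 0.21, 0.14} → pass.
EE (methods 1·2): 0.40 vs {0.31, 0.20, 0.14, 0.21} → pass.
0 of 3 fail.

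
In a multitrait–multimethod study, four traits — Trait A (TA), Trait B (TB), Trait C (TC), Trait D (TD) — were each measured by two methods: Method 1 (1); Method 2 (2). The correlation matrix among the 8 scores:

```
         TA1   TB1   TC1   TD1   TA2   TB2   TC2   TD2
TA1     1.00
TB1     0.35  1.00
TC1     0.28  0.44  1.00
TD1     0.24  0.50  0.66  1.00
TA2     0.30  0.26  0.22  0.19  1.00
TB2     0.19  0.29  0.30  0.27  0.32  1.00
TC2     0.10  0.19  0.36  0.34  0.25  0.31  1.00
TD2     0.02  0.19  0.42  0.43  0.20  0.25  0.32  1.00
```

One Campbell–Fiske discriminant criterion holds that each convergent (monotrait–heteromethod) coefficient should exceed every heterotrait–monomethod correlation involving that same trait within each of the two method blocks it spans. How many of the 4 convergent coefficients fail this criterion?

Convergent coefficients and their comparison sets:
TA (methods 1·2): 0.30 vs {0.35, 0.32, 0.28, 0.25, 0.24, 0.20} → fail.
TB (methods 1·2): 0.29 vs {0.35, 0.32, 0.44, 0.31, 0.50, 0.25} → fail.
TC (methods 1·2): 0.36 vs {0.28, 0.25, 0.44, 0.31, 0.66, 0.32} → fail.
TD (methods 1·2): 0.43 vs {0.24, 0.20, 0.50, 0.25, 0.66, 0.32} → fail.
4 of 4 fail.

4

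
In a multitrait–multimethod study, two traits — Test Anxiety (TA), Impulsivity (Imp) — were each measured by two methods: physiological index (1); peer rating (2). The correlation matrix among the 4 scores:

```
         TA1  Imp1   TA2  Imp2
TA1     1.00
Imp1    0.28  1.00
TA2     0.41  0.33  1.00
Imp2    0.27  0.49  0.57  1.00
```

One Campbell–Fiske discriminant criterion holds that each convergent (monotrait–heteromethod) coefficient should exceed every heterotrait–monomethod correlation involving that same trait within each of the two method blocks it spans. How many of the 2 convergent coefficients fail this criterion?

Each convergent coefficient versus the relevant comparison correlations:
TA (methods 1·2): 0.41 vs {0.28, 0.57} → fail.
Imp (methods 1·2): 0.49 vs {0.28, 0.57} → fail.
2 of 2 fail.

2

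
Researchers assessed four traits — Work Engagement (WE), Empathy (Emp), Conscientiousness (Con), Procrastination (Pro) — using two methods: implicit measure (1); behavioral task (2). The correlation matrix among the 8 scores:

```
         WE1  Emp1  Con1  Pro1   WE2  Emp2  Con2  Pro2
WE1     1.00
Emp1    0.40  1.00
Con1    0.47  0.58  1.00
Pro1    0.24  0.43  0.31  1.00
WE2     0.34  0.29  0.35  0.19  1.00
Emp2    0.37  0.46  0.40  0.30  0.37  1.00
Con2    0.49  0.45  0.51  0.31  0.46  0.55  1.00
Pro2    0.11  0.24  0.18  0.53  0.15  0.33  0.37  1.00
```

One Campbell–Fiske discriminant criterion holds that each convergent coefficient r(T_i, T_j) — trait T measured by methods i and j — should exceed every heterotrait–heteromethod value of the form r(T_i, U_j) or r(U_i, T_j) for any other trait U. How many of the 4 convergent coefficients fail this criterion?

Checking each validity diagonal entry against its comparison values:
WE (methods 1·2): 0.34 vs {0.37, 0.29, 0.49, 0.35, 0.11, 0.19} → fail.
Emp (methods 1·2): 0.46 vs {0.29, 0.37, 0.45, 0.40, 0.24, 0.30} → pass.
Con (methods 1·2): 0.51 vs {0.35, 0.49, 0.40, 0.45, 0.18, 0.31} → pass.
Pro (methods 1·2): 0.53 vs {0.19, 0.11, 0.30, 0.24, 0.31, 0.18} → pass.
1 of 4 fail.

1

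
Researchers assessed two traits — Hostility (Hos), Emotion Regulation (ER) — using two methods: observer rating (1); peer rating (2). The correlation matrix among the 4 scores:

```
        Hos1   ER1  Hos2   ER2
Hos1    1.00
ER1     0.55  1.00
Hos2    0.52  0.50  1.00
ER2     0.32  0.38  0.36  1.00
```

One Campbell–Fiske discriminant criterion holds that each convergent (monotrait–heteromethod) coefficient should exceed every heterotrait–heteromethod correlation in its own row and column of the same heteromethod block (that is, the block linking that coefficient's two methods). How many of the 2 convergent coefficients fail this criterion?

Convergent coefficients and their comparison sets:
Hos (methods 1·2): 0.52 vs {0.32, 0.50} → pass.
ER (methods 1·2): 0.38 vs {0.50, 0.32} → fail.
1 of 2 fail.

1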